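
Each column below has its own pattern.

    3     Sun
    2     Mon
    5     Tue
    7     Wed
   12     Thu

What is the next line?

For the first component, each term is the sum of the two before it: 3, 2, 5, 7, 12 → 19.
Day goes Sun, Mon, Tue, Wed, Thu → Fri (runs through the weekdays Mon→Sun).
So the next line is 19  Fri.

19  Fri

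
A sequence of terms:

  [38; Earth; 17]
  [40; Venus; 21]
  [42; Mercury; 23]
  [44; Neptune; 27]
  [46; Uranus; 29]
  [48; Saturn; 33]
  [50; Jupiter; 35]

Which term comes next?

First component — +2 each step: 38, 40, 42, 44, 46, 48, 50 → 52.
For the planet, runs backward through the planets Mercury→Neptune: Earth, Venus, Mercury, Neptune, Uranus, Saturn, Jupiter → Mars.
Third component: alternating steps +4, +2, +4, +2, …, so 17, 21, 23, 27, 29, 33, 35 → 39.
Putting it together: [52; Mars; 39].

[52; Mars; 39]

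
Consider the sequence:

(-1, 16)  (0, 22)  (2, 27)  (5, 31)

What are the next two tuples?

First value — differences are 1, 2, 3, … (increasing by 1 each time): -1, 0, 2, 5 → 9 → 14.
For the second value, differences are 6, 5, 4, … (decreasing by 1 each time): 16, 22, 27, 31 → 34 → 36.
So the next two tuples are (9, 34) and (14, 36).

(9, 34), (14, 36)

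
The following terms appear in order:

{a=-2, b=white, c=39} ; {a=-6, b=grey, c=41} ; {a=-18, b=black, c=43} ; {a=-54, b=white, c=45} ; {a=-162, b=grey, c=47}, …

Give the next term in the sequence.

A: -2, -6, -18, -54, -162 → -486 (×3 each step).
B goes white, grey, black, white, grey → black (repeats white → grey → black).
C goes 39, 41, 43, 45, 47 → 49 (+2 each step).
So the next term is {a=-486, b=black, c=49}.

{a=-486, b=black, c=49}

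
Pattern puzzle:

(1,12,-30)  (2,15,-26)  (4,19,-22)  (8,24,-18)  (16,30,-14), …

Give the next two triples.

For the first entry, ×2 each step: 1, 2, 4, 8, 16 → 32 → 64.
For the second entry, differences are 3, 4, 5, … (increasing by 1 each time): 12, 15, 19, 24, 30 → 37 → 45.
Third entry — +4 each step: -30, -26, -22, -18, -14 → -10 → -6.
So the next two triples are (32,37,-10) and (64,45,-6).

(32,37,-10), (64,45,-6)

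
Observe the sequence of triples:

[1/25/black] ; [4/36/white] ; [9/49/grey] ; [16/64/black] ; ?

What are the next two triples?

[25/81/white], [36/100/grey]

First part — perfect squares: 1², 2², 3², …: 1, 4, 9, 16 → 25 → 36.
For the second part, perfect squares: 5², 6², 7², …: 25, 36, 49, 64 → 81 → 100.
Shade goes black, white, grey, black → white → grey (repeats black → white → grey).
So the next two triples are [25/81/white] and [36/100/grey].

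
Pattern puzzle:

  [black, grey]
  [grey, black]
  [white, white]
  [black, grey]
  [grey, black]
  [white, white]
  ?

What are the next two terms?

[black, grey], [grey, black]

First shade goes black, grey, white, black, grey, white → black → grey (repeats black → grey → white).
Second shade goes grey, black, white, grey, black, white → grey → black (repeats grey → black → white).
So the next two terms are [black, grey] and [grey, black].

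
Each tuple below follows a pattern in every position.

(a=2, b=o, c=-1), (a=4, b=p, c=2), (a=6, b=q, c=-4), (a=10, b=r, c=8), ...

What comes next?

(a=16, b=s, c=-16)

A: 2, 4, 6, 10 → 16 (each term is the sum of the two before it).
B: o, p, q, r → s (letters move forward 1 place in the alphabet).
C goes -1, 2, -4, 8 → -16 (×(-2) each step).
Combining the parts gives (a=16, b=s, c=-16).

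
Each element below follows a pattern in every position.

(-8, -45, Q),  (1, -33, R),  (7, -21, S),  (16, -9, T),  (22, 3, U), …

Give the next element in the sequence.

First coordinate: alternating steps +9, +6, +9, +6, …; -8, 1, 7, 16, 22 → 31.
Second coordinate goes -45, -33, -21, -9, 3 → 15 (+12 each step).
Letter: letters move forward 1 place in the alphabet, so Q, R, S, T, U → V.
Putting it together: (31, 15, V).

(31, 15, V)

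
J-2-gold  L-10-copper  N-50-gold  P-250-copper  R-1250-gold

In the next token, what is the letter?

T

Letter: letters move forward 2 places in the alphabet; J, L, N, P, R → T.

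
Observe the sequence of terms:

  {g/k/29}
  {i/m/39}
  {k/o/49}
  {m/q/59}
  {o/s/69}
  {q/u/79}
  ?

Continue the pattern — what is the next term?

First letter goes g, i, k, m, o, q → s (letters move forward 2 places in the alphabet).
Second letter — letters move forward 2 places in the alphabet: k, m, o, q, s, u → w.
For the third slot, +10 each step: 29, 39, 49, 59, 69, 79 → 89.
Combining the parts gives {s/w/89}.

{s/w/89}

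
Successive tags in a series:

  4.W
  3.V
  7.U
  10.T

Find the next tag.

For the first component, each term is the sum of the two before it: 4, 3, 7, 10 → 17.
Letter: W, V, U, T → S (letters move back 1 place in the alphabet).
So the next tag is 17.S.

17.S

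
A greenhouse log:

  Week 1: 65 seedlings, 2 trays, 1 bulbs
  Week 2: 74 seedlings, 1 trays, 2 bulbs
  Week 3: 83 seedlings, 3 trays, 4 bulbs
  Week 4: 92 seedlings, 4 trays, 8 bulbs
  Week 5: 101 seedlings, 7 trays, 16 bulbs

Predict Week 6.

For the seedlings, +9 each step: 65, 74, 83, 92, 101 → 110.
For the trays, each term is the sum of the two before it: 2, 1, 3, 4, 7 → 11.
Bulbs: ×2 each step, so 1, 2, 4, 8, 16 → 32.
Combining the parts gives 110 seedlings, 11 trays, 32 bulbs.

110 seedlings, 11 trays, 32 bulbs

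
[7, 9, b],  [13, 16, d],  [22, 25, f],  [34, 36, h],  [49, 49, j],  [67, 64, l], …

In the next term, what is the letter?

n

Letter: letters move forward 2 places in the alphabet, so b, d, f, h, j, l → n.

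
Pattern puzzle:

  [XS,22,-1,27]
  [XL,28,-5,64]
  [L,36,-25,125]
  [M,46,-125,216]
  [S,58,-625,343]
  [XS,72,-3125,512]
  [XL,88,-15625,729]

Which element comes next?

Size: repeats XS → XL → L → M → S, so XS, XL, L, M, S, XS, XL → L.
For the second part, differences are 6, 8, 10, … (increasing by 2 each time): 22, 28, 36, 46, 58, 72, 88 → 106.
Third part — ×5 each step: -1, -5, -25, -125, -625, -3125, -15625 → -78125.
Fourth part: 27, 64, 125, 216, 343, 512, 729 → 1000 (perfect cubes: 3³, 4³, 5³, …).
Combining the parts gives [L,106,-78125,1000].

[L,106,-78125,1000]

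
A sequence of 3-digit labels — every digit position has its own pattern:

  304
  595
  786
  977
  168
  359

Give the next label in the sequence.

First digit — +2 each step, mod 10: 3, 5, 7, 9, 1, 3 → 5.
Second digit: −1 each step, mod 10; 0, 9, 8, 7, 6, 5 → 4.
Third digit: +1 each step, mod 10, so 4, 5, 6, 7, 8, 9 → 0.
So the next label is 540.

540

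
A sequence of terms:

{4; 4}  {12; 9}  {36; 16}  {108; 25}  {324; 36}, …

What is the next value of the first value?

972

For the first value, ×3 each step: 4, 12, 36, 108, 324 → 972.
Second value: 4, 9, 16, 25, 36 → 49 (perfect squares: 2², 3², 4², …).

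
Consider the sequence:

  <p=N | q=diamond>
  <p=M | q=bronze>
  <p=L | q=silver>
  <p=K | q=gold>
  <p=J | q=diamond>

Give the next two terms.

P: letters move back 1 place in the alphabet; N, M, L, K, J → I → H.
Q — repeats diamond → bronze → silver → gold: diamond, bronze, silver, gold, diamond → bronze → silver.
So the next two terms are <p=I | q=bronze> and <p=H | q=silver>.

<p=I | q=bronze>, <p=H | q=silver>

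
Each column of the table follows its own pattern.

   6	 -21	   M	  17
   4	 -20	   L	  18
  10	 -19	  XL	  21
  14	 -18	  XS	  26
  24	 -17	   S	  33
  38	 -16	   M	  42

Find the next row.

First component goes 6, 4, 10, 14, 24, 38 → 62 (each term is the sum of the two before it).
Second component: +1 each step, so -21, -20, -19, -18, -17, -16 → -15.
Size — repeats M → L → XL → XS → S: M, L, XL, XS, S, M → L.
Fourth component: differences are 1, 3, 5, … (increasing by 2 each time); 17, 18, 21, 26, 33, 42 → 53.
So the next row is 62  -15  L  53.

62  -15  L  53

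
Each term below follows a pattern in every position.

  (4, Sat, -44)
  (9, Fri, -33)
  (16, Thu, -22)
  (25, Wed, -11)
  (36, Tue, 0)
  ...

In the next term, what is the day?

Mon

For the day, runs backward through the weekdays Mon→Sun: Sat, Fri, Thu, Wed, Tue → Mon.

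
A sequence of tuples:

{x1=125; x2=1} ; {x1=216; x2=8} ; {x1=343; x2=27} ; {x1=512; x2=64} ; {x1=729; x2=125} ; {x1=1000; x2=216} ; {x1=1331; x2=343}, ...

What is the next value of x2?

X2: perfect cubes: 1³, 2³, 3³, …; 1, 8, 27, 64, 125, 216, 343 → 512.

512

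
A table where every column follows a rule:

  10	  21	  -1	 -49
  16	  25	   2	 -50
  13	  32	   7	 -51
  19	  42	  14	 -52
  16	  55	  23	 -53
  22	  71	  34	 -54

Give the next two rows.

First component: alternating steps +6, −3, +6, −3, …; 10, 16, 13, 19, 16, 22 → 19 → 25.
For the second component, differences are 4, 7, 10, … (increasing by 3 each time): 21, 25, 32, 42, 55, 71 → 90 → 112.
Third component goes -1, 2, 7, 14, 23, 34 → 47 → 62 (differences are 3, 5, 7, … (increasing by 2 each time)).
For the fourth component, −1 each step: -49, -50, -51, -52, -53, -54 → -55 → -56.
So the next two rows are 19  90  47  -55 and 25  112  62  -56.

19  90  47  -55; 25  112  62  -56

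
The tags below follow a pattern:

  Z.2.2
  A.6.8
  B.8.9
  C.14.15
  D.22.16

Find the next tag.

Letter: letters move forward 1 place in the alphabet, wrapping Z→A; Z, A, B, C, D → E.
For the second component, each term is the sum of the two before it: 2, 6, 8, 14, 22 → 36.
Third component: alternating steps +6, +1, +6, +1, …; 2, 8, 9, 15, 16 → 22.
Combining the parts gives E.36.22.

E.36.22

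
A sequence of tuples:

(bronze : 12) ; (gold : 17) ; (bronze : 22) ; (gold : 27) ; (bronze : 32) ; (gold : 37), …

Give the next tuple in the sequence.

(bronze : 42)

For the rank, alternates bronze ↔ gold: bronze, gold, bronze, gold, bronze, gold → bronze.
For the second component, +5 each step: 12, 17, 22, 27, 32, 37 → 42.
Combining the parts gives (bronze : 42).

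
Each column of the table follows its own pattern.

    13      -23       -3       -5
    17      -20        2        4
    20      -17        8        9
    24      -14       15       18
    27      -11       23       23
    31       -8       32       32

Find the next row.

34  -5  42  37

First component: alternating steps +4, +3, +4, +3, …; 13, 17, 20, 24, 27, 31 → 34.
Second component goes -23, -20, -17, -14, -11, -8 → -5 (+3 each step).
Third component goes -3, 2, 8, 15, 23, 32 → 42 (differences are 5, 6, 7, … (increasing by 1 each time)).
Fourth component goes -5, 4, 9, 18, 23, 32 → 37 (alternating steps +9, +5, +9, +5, …).
Putting it together: 34  -5  42  37.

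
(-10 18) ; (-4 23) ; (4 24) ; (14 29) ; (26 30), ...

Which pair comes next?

First value: differences are 6, 8, 10, … (increasing by 2 each time); -10, -4, 4, 14, 26 → 40.
Second value goes 18, 23, 24, 29, 30 → 35 (alternating steps +5, +1, +5, +1, …).
Combining the parts gives (40 35).

(40 35)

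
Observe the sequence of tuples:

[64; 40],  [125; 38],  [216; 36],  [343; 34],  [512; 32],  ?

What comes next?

[729; 30]

For the first part, perfect cubes: 4³, 5³, 6³, …: 64, 125, 216, 343, 512 → 729.
Second part — −2 each step: 40, 38, 36, 34, 32 → 30.
Combining the parts gives [729; 30].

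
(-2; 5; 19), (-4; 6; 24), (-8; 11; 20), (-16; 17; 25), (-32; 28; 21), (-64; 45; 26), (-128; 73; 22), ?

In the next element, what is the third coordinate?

Third coordinate: 19, 24, 20, 25, 21, 26, 22 → 27 (alternating steps +5, −4, +5, −4, …).

27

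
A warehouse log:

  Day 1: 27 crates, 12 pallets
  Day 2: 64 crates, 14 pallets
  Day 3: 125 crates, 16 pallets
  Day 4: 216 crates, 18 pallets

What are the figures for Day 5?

Crates goes 27, 64, 125, 216 → 343 (perfect cubes: 3³, 4³, 5³, …).
Pallets — +2 each step: 12, 14, 16, 18 → 20.
Putting it together: 343 crates, 20 pallets.

343 crates, 20 pallets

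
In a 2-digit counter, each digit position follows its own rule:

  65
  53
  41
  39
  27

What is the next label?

15

First digit: 6, 5, 4, 3, 2 → 1 (−1 each step, mod 10).
Second digit — −2 each step, mod 10: 5, 3, 1, 9, 7 → 5.
Putting it together: 15.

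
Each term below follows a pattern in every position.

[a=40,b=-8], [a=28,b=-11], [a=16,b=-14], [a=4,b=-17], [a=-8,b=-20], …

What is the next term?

A — −12 each step: 40, 28, 16, 4, -8 → -20.
B — −3 each step: -8, -11, -14, -17, -20 → -23.
Combining the parts gives [a=-20,b=-23].

[a=-20,b=-23]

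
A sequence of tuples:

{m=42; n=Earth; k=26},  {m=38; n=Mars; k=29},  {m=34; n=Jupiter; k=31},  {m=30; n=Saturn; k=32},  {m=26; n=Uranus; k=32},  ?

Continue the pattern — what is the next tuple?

M goes 42, 38, 34, 30, 26 → 22 (−4 each step).
N — runs through the planets Mercury→Neptune: Earth, Mars, Jupiter, Saturn, Uranus → Neptune.
K goes 26, 29, 31, 32, 32 → 31 (differences are 3, 2, 1, … (decreasing by 1 each time)).
Putting it together: {m=22; n=Neptune; k=31}.

{m=22; n=Neptune; k=31}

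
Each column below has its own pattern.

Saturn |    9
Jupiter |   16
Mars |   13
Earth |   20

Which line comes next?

Planet: runs backward through the planets Mercury→Neptune; Saturn, Jupiter, Mars, Earth → Venus.
For the second component, alternating steps +7, −3, +7, −3, …: 9, 16, 13, 20 → 17.
Combining the parts gives Venus  17.

Venus  17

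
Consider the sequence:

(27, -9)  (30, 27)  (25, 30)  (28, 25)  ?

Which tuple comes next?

(23, 28)

First coordinate: 27, 30, 25, 28 → 23 (alternating steps +3, −5, +3, −5, …).
Second coordinate: -9, 27, 30, 25 → 28 (always the previous value of the first coordinate).
Combining the parts gives (23, 28).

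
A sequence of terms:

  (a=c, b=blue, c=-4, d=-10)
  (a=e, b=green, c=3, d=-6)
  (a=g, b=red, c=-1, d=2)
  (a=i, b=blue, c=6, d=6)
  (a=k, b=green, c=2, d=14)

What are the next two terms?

(a=m, b=red, c=9, d=18), (a=o, b=blue, c=5, d=26)

A — letters move forward 2 places in the alphabet: c, e, g, i, k → m → o.
For the b, repeats blue → green → red: blue, green, red, blue, green → red → blue.
C: alternating steps +7, −4, +7, −4, …, so -4, 3, -1, 6, 2 → 9 → 5.
D: -10, -6, 2, 6, 14 → 18 → 26 (alternating steps +4, +8, +4, +8, …).
So the next two terms are (a=m, b=red, c=9, d=18) and (a=o, b=blue, c=5, d=26).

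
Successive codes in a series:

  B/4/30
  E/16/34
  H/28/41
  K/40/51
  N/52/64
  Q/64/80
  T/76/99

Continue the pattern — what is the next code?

W/88/121

Letter: letters move forward 3 places in the alphabet, so B, E, H, K, N, Q, T → W.
For the second component, +12 each step: 4, 16, 28, 40, 52, 64, 76 → 88.
Third component — differences are 4, 7, 10, … (increasing by 3 each time): 30, 34, 41, 51, 64, 80, 99 → 121.
Putting it together: W/88/121.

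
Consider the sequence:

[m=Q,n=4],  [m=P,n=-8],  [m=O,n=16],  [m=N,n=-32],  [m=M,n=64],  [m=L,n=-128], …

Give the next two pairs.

M: letters move back 1 place in the alphabet, so Q, P, O, N, M, L → K → J.
N goes 4, -8, 16, -32, 64, -128 → 256 → -512 (×(-2) each step).
Putting the parts together: [m=K,n=256] and then [m=J,n=-512].

[m=K,n=256], [m=J,n=-512]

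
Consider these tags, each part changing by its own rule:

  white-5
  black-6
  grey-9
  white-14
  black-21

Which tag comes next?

grey-30

Shade goes white, black, grey, white, black → grey (repeats white → black → grey).
Second component goes 5, 6, 9, 14, 21 → 30 (differences are 1, 3, 5, … (increasing by 2 each time)).
Combining the parts gives grey-30.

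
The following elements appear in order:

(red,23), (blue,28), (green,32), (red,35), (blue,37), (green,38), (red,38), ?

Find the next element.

Colour goes red, blue, green, red, blue, green, red → blue (repeats red → blue → green).
Second coordinate: differences are 5, 4, 3, … (decreasing by 1 each time); 23, 28, 32, 35, 37, 38, 38 → 37.
Putting it together: (blue,37).

(blue,37)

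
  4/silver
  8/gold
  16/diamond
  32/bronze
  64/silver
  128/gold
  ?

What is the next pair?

256/diamond

First component: ×2 each step; 4, 8, 16, 32, 64, 128 → 256.
Rank goes silver, gold, diamond, bronze, silver, gold → diamond (repeats silver → gold → diamond → bronze).
Combining the parts gives 256/diamond.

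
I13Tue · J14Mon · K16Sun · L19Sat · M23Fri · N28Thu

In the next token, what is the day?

Day — runs backward through the weekdays Mon→Sun: Tue, Mon, Sun, Sat, Fri, Thu → Wed.

Wed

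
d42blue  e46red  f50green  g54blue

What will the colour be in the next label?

red

Colour: repeats blue → red → green; blue, red, green, blue → red.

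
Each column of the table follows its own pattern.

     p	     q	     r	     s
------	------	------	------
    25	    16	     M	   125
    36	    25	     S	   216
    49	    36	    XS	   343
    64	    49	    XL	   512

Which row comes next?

Column p: perfect squares: 5², 6², 7², …, so 25, 36, 49, 64 → 81.
For the column q, perfect squares: 4², 5², 6², …: 16, 25, 36, 49 → 64.
For the column r, runs backward through clothing sizes XS→XL: M, S, XS, XL → L.
Column s: perfect cubes: 5³, 6³, 7³, …, so 125, 216, 343, 512 → 729.
Putting it together: 81  64  L  729.

81  64  L  729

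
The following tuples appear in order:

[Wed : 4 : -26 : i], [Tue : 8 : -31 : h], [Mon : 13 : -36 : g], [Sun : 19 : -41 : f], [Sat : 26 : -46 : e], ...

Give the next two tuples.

[Fri : 34 : -51 : d], [Thu : 43 : -56 : c]

Day goes Wed, Tue, Mon, Sun, Sat → Fri → Thu (runs backward through the weekdays Mon→Sun).
Second coordinate goes 4, 8, 13, 19, 26 → 34 → 43 (differences are 4, 5, 6, … (increasing by 1 each time)).
Third coordinate: -26, -31, -36, -41, -46 → -51 → -56 (−5 each step).
Letter: i, h, g, f, e → d → c (letters move back 1 place in the alphabet).
So the next two tuples are [Fri : 34 : -51 : d] and [Thu : 43 : -56 : c].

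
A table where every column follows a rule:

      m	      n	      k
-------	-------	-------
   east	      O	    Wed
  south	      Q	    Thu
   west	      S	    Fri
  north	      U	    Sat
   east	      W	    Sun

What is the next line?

south  Y  Mon

Column m — repeats east → south → west → north: east, south, west, north, east → south.
Column n: O, Q, S, U, W → Y (letters move forward 2 places in the alphabet).
Column k: runs through the weekdays Mon→Sun; Wed, Thu, Fri, Sat, Sun → Mon.
Combining the parts gives south  Y  Mon.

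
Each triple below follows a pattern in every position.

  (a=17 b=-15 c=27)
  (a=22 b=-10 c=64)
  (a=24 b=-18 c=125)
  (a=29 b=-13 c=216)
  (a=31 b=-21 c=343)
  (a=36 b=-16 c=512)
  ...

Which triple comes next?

A: alternating steps +5, +2, +5, +2, …; 17, 22, 24, 29, 31, 36 → 38.
For the b, alternating steps +5, −8, +5, −8, …: -15, -10, -18, -13, -21, -16 → -24.
C: perfect cubes: 3³, 4³, 5³, …; 27, 64, 125, 216, 343, 512 → 729.
So the next triple is (a=38 b=-24 c=729).

(a=38 b=-24 c=729)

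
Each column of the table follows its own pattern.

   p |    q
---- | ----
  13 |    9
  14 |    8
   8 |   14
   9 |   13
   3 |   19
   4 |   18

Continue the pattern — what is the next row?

Column p: alternating steps +1, −6, +1, −6, …; 13, 14, 8, 9, 3, 4 → -2.
For the column q, together with the column p always sums to 22: 9, 8, 14, 13, 19, 18 → 24.
Putting it together: -2  24.

-2  24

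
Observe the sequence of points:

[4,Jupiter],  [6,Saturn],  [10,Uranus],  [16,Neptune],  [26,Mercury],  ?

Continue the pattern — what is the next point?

[42,Venus]

For the first component, each term is the sum of the two before it: 4, 6, 10, 16, 26 → 42.
For the planet, runs through the planets Mercury→Neptune: Jupiter, Saturn, Uranus, Neptune, Mercury → Venus.
Putting it together: [42,Venus].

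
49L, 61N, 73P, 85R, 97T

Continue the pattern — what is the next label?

109V

First component: +12 each step; 49, 61, 73, 85, 97 → 109.
For the letter, letters move forward 2 places in the alphabet: L, N, P, R, T → V.
Combining the parts gives 109V.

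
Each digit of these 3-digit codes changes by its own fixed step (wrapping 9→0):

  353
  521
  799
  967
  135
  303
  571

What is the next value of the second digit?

Second digit: 5, 2, 9, 6, 3, 0, 7 → 4 (−3 each step, mod 10).

4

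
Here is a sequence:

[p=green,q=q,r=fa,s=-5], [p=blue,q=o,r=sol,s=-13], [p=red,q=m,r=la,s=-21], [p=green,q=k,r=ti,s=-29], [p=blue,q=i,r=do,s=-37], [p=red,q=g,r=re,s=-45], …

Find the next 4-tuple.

[p=green,q=e,r=mi,s=-53]

P: repeats green → blue → red, so green, blue, red, green, blue, red → green.
Q goes q, o, m, k, i, g → e (letters move back 2 places in the alphabet).
For the r, runs through the solfège scale do→ti: fa, sol, la, ti, do, re → mi.
S: −8 each step; -5, -13, -21, -29, -37, -45 → -53.
Combining the parts gives [p=green,q=e,r=mi,s=-53].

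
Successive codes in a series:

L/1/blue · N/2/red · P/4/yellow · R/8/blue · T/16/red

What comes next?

For the letter, letters move forward 2 places in the alphabet: L, N, P, R, T → V.
Second component: ×2 each step, so 1, 2, 4, 8, 16 → 32.
Colour: repeats blue → red → yellow, so blue, red, yellow, blue, red → yellow.
Putting it together: V/32/yellow.

V/32/yellow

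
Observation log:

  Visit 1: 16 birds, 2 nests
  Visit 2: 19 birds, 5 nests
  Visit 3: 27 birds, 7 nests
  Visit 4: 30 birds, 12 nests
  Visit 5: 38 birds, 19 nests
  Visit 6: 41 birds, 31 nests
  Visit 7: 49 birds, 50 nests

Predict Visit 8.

Birds goes 16, 19, 27, 30, 38, 41, 49 → 52 (alternating steps +3, +8, +3, +8, …).
For the nests, each term is the sum of the two before it: 2, 5, 7, 12, 19, 31, 50 → 81.
Combining the parts gives 52 birds, 81 nests.

52 birds, 81 nests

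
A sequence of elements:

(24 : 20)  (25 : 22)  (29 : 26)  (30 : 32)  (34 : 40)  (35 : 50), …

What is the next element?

First component — alternating steps +1, +4, +1, +4, …: 24, 25, 29, 30, 34, 35 → 39.
Second component: 20, 22, 26, 32, 40, 50 → 62 (differences are 2, 4, 6, … (increasing by 2 each time)).
Combining the parts gives (39 : 62).

(39 : 62)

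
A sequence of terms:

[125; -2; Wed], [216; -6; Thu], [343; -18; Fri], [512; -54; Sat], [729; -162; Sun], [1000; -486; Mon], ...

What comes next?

[1331; -1458; Tue]

First component: 125, 216, 343, 512, 729, 1000 → 1331 (perfect cubes: 5³, 6³, 7³, …).
Second component: ×3 each step, so -2, -6, -18, -54, -162, -486 → -1458.
Day goes Wed, Thu, Fri, Sat, Sun, Mon → Tue (runs through the weekdays Mon→Sun).
Combining the parts gives [1331; -1458; Tue].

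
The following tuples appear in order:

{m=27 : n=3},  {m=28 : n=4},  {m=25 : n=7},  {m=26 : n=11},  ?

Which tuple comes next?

{m=23 : n=18}

M: 27, 28, 25, 26 → 23 (alternating steps +1, −3, +1, −3, …).
N: each term is the sum of the two before it; 3, 4, 7, 11 → 18.
Combining the parts gives {m=23 : n=18}.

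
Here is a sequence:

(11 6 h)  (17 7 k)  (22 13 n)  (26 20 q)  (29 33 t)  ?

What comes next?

(31 53 w)

For the first slot, differences are 6, 5, 4, … (decreasing by 1 each time): 11, 17, 22, 26, 29 → 31.
For the second slot, each term is the sum of the two before it: 6, 7, 13, 20, 33 → 53.
Letter — letters move forward 3 places in the alphabet: h, k, n, q, t → w.
Putting it together: (31 53 w).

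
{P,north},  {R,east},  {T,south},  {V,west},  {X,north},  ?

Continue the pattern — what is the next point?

{Z,east}

Letter: letters move forward 2 places in the alphabet; P, R, T, V, X → Z.
Direction goes north, east, south, west, north → east (repeats north → east → south → west).
So the next point is {Z,east}.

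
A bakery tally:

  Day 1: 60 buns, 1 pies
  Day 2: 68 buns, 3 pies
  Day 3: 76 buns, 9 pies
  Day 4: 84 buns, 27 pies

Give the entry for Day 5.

92 buns, 81 pies

Buns: 60, 68, 76, 84 → 92 (+8 each step).
Pies: ×3 each step; 1, 3, 9, 27 → 81.
So the next line is 92 buns, 81 pies.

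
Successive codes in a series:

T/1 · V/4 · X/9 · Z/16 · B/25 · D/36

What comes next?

F/49

Letter — letters move forward 2 places in the alphabet, wrapping Z→A: T, V, X, Z, B, D → F.
Second component — perfect squares: 1², 2², 3², …: 1, 4, 9, 16, 25, 36 → 49.
Combining the parts gives F/49.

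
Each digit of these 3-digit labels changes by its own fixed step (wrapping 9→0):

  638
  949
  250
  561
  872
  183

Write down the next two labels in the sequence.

First digit goes 6, 9, 2, 5, 8, 1 → 4 → 7 (+3 each step, mod 10).
Second digit: +1 each step, mod 10; 3, 4, 5, 6, 7, 8 → 9 → 0.
Third digit: +1 each step, mod 10; 8, 9, 0, 1, 2, 3 → 4 → 5.
So the next two labels are 494 and 705.

494 then 705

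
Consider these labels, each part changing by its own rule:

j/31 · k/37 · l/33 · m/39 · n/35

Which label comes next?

Letter — letters move forward 1 place in the alphabet: j, k, l, m, n → o.
Second component goes 31, 37, 33, 39, 35 → 41 (alternating steps +6, −4, +6, −4, …).
Combining the parts gives o/41.

o/41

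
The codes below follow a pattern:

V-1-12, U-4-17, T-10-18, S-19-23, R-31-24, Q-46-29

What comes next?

P-64-30

Letter — letters move back 1 place in the alphabet: V, U, T, S, R, Q → P.
Second component — differences are 3, 6, 9, … (increasing by 3 each time): 1, 4, 10, 19, 31, 46 → 64.
Third component — alternating steps +5, +1, +5, +1, …: 12, 17, 18, 23, 24, 29 → 30.
So the next code is P-64-30.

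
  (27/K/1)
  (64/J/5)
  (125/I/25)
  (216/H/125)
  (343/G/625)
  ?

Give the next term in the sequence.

(512/F/3125)

First slot: 27, 64, 125, 216, 343 → 512 (perfect cubes: 3³, 4³, 5³, …).
Letter: K, J, I, H, G → F (letters move back 1 place in the alphabet).
Third slot: 1, 5, 25, 125, 625 → 3125 (×5 each step).
Putting it together: (512/F/3125).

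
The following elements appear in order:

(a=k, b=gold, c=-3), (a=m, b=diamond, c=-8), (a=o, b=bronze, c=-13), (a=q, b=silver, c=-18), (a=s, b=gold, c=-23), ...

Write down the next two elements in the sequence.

(a=u, b=diamond, c=-28), (a=w, b=bronze, c=-33)

A goes k, m, o, q, s → u → w (letters move forward 2 places in the alphabet).
B: repeats gold → diamond → bronze → silver, so gold, diamond, bronze, silver, gold → diamond → bronze.
C: −5 each step; -3, -8, -13, -18, -23 → -28 → -33.
Putting the parts together: (a=u, b=diamond, c=-28) and then (a=w, b=bronze, c=-33).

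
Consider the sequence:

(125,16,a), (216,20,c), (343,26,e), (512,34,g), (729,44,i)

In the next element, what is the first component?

1000

For the first component, perfect cubes: 5³, 6³, 7³, …: 125, 216, 343, 512, 729 → 1000.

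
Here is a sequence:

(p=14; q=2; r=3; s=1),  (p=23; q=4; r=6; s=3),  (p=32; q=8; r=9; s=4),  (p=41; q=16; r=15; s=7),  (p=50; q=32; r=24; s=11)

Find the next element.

(p=59; q=64; r=39; s=18)

P: 14, 23, 32, 41, 50 → 59 (+9 each step).
Q goes 2, 4, 8, 16, 32 → 64 (×2 each step).
R: each term is the sum of the two before it; 3, 6, 9, 15, 24 → 39.
For the s, each term is the sum of the two before it: 1, 3, 4, 7, 11 → 18.
So the next element is (p=59; q=64; r=39; s=18).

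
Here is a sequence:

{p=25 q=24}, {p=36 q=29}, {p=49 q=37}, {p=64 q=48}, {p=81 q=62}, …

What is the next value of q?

Q: differences are 5, 8, 11, … (increasing by 3 each time), so 24, 29, 37, 48, 62 → 79.

79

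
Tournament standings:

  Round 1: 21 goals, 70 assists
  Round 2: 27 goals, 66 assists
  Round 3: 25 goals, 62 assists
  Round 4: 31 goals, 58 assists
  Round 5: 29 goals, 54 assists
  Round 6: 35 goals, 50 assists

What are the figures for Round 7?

33 goals, 46 assists

Goals: alternating steps +6, −2, +6, −2, …, so 21, 27, 25, 31, 29, 35 → 33.
Assists goes 70, 66, 62, 58, 54, 50 → 46 (−4 each step).
Combining the parts gives 33 goals, 46 assists.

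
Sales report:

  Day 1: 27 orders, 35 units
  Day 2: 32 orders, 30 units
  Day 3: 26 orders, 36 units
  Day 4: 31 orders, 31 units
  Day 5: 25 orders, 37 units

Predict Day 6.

30 orders, 32 units

Orders goes 27, 32, 26, 31, 25 → 30 (alternating steps +5, −6, +5, −6, …).
Units: 35, 30, 36, 31, 37 → 32 (together with the orders always sums to 62).
So the next line is 30 orders, 32 units.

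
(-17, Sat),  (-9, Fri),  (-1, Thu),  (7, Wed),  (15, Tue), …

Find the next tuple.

(23, Mon)

First part: +8 each step, so -17, -9, -1, 7, 15 → 23.
Day: runs backward through the weekdays Mon→Sun; Sat, Fri, Thu, Wed, Tue → Mon.
Putting it together: (23, Mon).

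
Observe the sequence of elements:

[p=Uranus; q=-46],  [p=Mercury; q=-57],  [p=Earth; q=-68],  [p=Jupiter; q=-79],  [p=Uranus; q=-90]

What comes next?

For the p, repeats Uranus → Mercury → Earth → Jupiter: Uranus, Mercury, Earth, Jupiter, Uranus → Mercury.
For the q, −11 each step: -46, -57, -68, -79, -90 → -101.
Putting it together: [p=Mercury; q=-101].

[p=Mercury; q=-101]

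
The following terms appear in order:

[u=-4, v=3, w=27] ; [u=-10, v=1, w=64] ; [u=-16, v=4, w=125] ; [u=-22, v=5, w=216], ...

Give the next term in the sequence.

U: -4, -10, -16, -22 → -28 (−6 each step).
For the v, each term is the sum of the two before it: 3, 1, 4, 5 → 9.
W: perfect cubes: 3³, 4³, 5³, …, so 27, 64, 125, 216 → 343.
So the next term is [u=-28, v=9, w=343].

[u=-28, v=9, w=343]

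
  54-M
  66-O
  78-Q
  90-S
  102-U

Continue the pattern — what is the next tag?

114-W

First component: +12 each step, so 54, 66, 78, 90, 102 → 114.
Letter — letters move forward 2 places in the alphabet: M, O, Q, S, U → W.
So the next tag is 114-W.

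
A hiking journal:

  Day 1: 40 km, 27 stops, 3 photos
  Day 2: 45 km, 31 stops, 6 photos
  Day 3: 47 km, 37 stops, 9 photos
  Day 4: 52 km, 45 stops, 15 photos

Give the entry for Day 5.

54 km, 55 stops, 24 photos

Km goes 40, 45, 47, 52 → 54 (alternating steps +5, +2, +5, +2, …).
Stops goes 27, 31, 37, 45 → 55 (differences are 4, 6, 8, … (increasing by 2 each time)).
Photos — each term is the sum of the two before it: 3, 6, 9, 15 → 24.
Combining the parts gives 54 km, 55 stops, 24 photos.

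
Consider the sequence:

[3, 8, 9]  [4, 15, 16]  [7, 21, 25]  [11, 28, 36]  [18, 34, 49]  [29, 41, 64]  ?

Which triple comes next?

First entry: each term is the sum of the two before it; 3, 4, 7, 11, 18, 29 → 47.
Second entry goes 8, 15, 21, 28, 34, 41 → 47 (alternating steps +7, +6, +7, +6, …).
Third entry: perfect squares: 3², 4², 5², …; 9, 16, 25, 36, 49, 64 → 81.
Combining the parts gives [47, 47, 81].

[47, 47, 81]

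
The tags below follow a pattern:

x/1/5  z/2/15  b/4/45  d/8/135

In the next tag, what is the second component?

For the letter, letters move forward 2 places in the alphabet, wrapping Z→A: x, z, b, d → f.
Second component: ×2 each step; 1, 2, 4, 8 → 16.
For the third component, ×3 each step: 5, 15, 45, 135 → 405.

16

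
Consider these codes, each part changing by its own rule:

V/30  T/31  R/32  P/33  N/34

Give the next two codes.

Letter goes V, T, R, P, N → L → J (letters move back 2 places in the alphabet).
Second component — +1 each step: 30, 31, 32, 33, 34 → 35 → 36.
So the next two codes are L/35 and J/36.

L/35 then J/36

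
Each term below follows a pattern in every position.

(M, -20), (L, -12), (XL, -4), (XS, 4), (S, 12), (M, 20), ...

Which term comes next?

Size: repeats M → L → XL → XS → S, so M, L, XL, XS, S, M → L.
Second coordinate: -20, -12, -4, 4, 12, 20 → 28 (+8 each step).
Combining the parts gives (L, 28).

(L, 28)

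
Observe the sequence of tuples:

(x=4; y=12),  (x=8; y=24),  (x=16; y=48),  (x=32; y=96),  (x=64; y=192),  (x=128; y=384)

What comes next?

(x=256; y=768)

X — ×2 each step: 4, 8, 16, 32, 64, 128 → 256.
Y — always 3 × the x: 12, 24, 48, 96, 192, 384 → 768.
Combining the parts gives (x=256; y=768).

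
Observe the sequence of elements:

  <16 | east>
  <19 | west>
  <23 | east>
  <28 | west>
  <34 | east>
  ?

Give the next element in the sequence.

First component: 16, 19, 23, 28, 34 → 41 (differences are 3, 4, 5, … (increasing by 1 each time)).
Direction: alternates east ↔ west, so east, west, east, west, east → west.
So the next element is <41 | west>.

<41 | west>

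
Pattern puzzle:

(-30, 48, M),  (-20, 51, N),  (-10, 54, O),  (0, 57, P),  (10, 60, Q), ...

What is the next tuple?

(20, 63, R)

First value: -30, -20, -10, 0, 10 → 20 (+10 each step).
Second value — +3 each step: 48, 51, 54, 57, 60 → 63.
Letter: letters move forward 1 place in the alphabet; M, N, O, P, Q → R.
Combining the parts gives (20, 63, R).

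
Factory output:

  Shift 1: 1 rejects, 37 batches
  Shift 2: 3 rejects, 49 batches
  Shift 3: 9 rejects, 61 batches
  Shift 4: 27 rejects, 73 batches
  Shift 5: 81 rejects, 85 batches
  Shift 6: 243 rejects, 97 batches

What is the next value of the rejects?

Rejects — ×3 each step: 1, 3, 9, 27, 81, 243 → 729.
Batches: +12 each step; 37, 49, 61, 73, 85, 97 → 109.

729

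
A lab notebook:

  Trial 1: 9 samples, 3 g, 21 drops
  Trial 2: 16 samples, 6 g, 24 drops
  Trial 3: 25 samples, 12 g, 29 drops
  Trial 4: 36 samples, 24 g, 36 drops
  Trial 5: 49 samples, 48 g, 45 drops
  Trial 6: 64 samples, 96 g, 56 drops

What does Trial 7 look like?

Samples — perfect squares: 3², 4², 5², …: 9, 16, 25, 36, 49, 64 → 81.
G: 3, 6, 12, 24, 48, 96 → 192 (×2 each step).
Drops goes 21, 24, 29, 36, 45, 56 → 69 (differences are 3, 5, 7, … (increasing by 2 each time)).
Putting it together: 81 samples, 192 g, 69 drops.

81 samples, 192 g, 69 drops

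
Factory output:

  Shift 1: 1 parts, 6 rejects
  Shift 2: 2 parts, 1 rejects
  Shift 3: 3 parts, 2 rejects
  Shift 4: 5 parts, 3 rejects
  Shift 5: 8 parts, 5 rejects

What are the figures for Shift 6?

For the parts, each term is the sum of the two before it: 1, 2, 3, 5, 8 → 13.
Rejects goes 6, 1, 2, 3, 5 → 8 (always the previous value of the parts).
So the next record is 13 parts, 8 rejects.

13 parts, 8 rejects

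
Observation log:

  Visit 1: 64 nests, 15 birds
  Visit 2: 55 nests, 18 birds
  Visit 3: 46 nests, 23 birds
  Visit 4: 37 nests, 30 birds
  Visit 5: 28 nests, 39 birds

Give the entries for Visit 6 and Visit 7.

19 nests, 50 birds; 10 nests, 63 birds

Nests — −9 each step: 64, 55, 46, 37, 28 → 19 → 10.
Birds — differences are 3, 5, 7, … (increasing by 2 each time): 15, 18, 23, 30, 39 → 50 → 63.
Putting the parts together: 19 nests, 50 birds and then 10 nests, 63 birds.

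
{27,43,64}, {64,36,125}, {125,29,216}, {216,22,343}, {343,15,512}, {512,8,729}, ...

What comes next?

First part: perfect cubes: 3³, 4³, 5³, …; 27, 64, 125, 216, 343, 512 → 729.
Second part: −7 each step; 43, 36, 29, 22, 15, 8 → 1.
Third part: 64, 125, 216, 343, 512, 729 → 1000 (perfect cubes: 4³, 5³, 6³, …).
Combining the parts gives {729,1,1000}.

{729,1,1000}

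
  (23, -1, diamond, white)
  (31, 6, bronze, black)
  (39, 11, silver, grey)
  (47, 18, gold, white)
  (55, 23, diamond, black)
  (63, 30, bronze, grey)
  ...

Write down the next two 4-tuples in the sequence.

(71, 35, silver, white), (79, 42, gold, black)

First slot — +8 each step: 23, 31, 39, 47, 55, 63 → 71 → 79.
Second slot goes -1, 6, 11, 18, 23, 30 → 35 → 42 (alternating steps +7, +5, +7, +5, …).
Rank goes diamond, bronze, silver, gold, diamond, bronze → silver → gold (repeats diamond → bronze → silver → gold).
Shade goes white, black, grey, white, black, grey → white → black (repeats white → black → grey).
Putting the parts together: (71, 35, silver, white) and then (79, 42, gold, black).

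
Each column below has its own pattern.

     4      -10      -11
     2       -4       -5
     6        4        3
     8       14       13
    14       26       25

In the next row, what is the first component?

First component: each term is the sum of the two before it; 4, 2, 6, 8, 14 → 22.

22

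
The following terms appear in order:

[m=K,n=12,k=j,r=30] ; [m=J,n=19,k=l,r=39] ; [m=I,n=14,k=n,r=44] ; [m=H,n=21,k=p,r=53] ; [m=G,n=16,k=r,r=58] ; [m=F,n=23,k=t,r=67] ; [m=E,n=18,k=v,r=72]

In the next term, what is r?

81

R — alternating steps +9, +5, +9, +5, …: 30, 39, 44, 53, 58, 67, 72 → 81.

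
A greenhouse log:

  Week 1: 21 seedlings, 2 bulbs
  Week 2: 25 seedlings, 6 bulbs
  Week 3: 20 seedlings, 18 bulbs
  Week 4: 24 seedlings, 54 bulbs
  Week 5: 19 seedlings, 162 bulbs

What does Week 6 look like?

23 seedlings, 486 bulbs

Seedlings goes 21, 25, 20, 24, 19 → 23 (alternating steps +4, −5, +4, −5, …).
Bulbs goes 2, 6, 18, 54, 162 → 486 (×3 each step).
Combining the parts gives 23 seedlings, 486 bulbs.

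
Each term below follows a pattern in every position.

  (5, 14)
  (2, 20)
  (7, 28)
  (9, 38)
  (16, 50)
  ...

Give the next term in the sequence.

First part: each term is the sum of the two before it, so 5, 2, 7, 9, 16 → 25.
Second part — differences are 6, 8, 10, … (increasing by 2 each time): 14, 20, 28, 38, 50 → 64.
Combining the parts gives (25, 64).

(25, 64)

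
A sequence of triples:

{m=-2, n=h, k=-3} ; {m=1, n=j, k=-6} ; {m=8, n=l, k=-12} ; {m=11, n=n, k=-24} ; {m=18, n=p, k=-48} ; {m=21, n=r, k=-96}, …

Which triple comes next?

{m=28, n=t, k=-192}

For the m, alternating steps +3, +7, +3, +7, …: -2, 1, 8, 11, 18, 21 → 28.
N: letters move forward 2 places in the alphabet; h, j, l, n, p, r → t.
K goes -3, -6, -12, -24, -48, -96 → -192 (×2 each step).
Combining the parts gives {m=28, n=t, k=-192}.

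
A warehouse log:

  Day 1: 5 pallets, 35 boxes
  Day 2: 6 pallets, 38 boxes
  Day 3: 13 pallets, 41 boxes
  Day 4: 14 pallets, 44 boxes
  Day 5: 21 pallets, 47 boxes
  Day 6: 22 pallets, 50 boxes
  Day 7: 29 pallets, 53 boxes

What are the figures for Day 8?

30 pallets, 56 boxes

Pallets: alternating steps +1, +7, +1, +7, …; 5, 6, 13, 14, 21, 22, 29 → 30.
Boxes: +3 each step, so 35, 38, 41, 44, 47, 50, 53 → 56.
Combining the parts gives 30 pallets, 56 boxes.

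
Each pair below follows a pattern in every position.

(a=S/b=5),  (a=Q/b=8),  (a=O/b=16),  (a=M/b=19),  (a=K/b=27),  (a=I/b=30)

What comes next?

(a=G/b=38)

A — letters move back 2 places in the alphabet: S, Q, O, M, K, I → G.
B: alternating steps +3, +8, +3, +8, …, so 5, 8, 16, 19, 27, 30 → 38.
Putting it together: (a=G/b=38).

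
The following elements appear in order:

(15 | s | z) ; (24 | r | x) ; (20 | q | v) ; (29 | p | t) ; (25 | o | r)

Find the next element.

First part — alternating steps +9, −4, +9, −4, …: 15, 24, 20, 29, 25 → 34.
First letter: s, r, q, p, o → n (letters move back 1 place in the alphabet).
Second letter — letters move back 2 places in the alphabet: z, x, v, t, r → p.
Combining the parts gives (34 | n | p).

(34 | n | p)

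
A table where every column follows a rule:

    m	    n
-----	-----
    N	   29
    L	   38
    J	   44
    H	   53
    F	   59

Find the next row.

Column m — letters move back 2 places in the alphabet: N, L, J, H, F → D.
Column n: alternating steps +9, +6, +9, +6, …; 29, 38, 44, 53, 59 → 68.
So the next row is D  68.

D  68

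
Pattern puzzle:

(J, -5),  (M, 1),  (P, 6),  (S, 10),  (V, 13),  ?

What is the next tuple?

(Y, 15)

Letter: J, M, P, S, V → Y (letters move forward 3 places in the alphabet).
Second coordinate goes -5, 1, 6, 10, 13 → 15 (differences are 6, 5, 4, … (decreasing by 1 each time)).
Combining the parts gives (Y, 15).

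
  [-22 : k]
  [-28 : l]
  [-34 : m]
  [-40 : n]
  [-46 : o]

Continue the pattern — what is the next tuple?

For the first component, −6 each step: -22, -28, -34, -40, -46 → -52.
For the letter, letters move forward 1 place in the alphabet: k, l, m, n, o → p.
Combining the parts gives [-52 : p].

[-52 : p]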